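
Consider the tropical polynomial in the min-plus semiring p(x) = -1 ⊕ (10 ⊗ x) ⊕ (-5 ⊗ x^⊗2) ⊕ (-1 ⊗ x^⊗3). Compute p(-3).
p(-3) = -11

A tropical monomial a ⊗ x^⊗i evaluates to a + i · x. Evaluating each term at x = -3:
  Term 0 contributes -1 + 0 · -3 = -1
  Term 1 contributes 10 + 1 · -3 = 7
  Term 2 contributes -5 + 2 · -3 = -11
  Term 3 contributes -1 + 3 · -3 = -10
p(-3) = ⊕ of these = min[-1, 7, -11, -10] = -11.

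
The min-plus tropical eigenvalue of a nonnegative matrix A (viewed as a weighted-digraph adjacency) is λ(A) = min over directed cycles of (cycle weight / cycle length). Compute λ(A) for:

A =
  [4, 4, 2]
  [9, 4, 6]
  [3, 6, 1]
λ(A) = 1

Enumerate directed cycles and compute their means (weight / length). Sample:
  cycle 0 → 0: weight = 4, length = 1, mean = 4/1 ≈ 4.000
  cycle 1 → 1: weight = 4, length = 1, mean = 4/1 ≈ 4.000
  cycle 2 → 2: weight = 1, length = 1, mean = 1/1 ≈ 1.000
  cycle 0 → 1 → 0: weight = 13, length = 2, mean = 13/2 ≈ 6.500
  cycle 0 → 2 → 0: weight = 5, length = 2, mean = 5/2 ≈ 2.500
  cycle 1 → 0 → 1: weight = 13, length = 2, mean = 13/2 ≈ 6.500
Minimum mean = 1.000, attained e.g. along the cycle 2 → 2 with weight 1 and length 1. So λ(A) = 1/1 = 1.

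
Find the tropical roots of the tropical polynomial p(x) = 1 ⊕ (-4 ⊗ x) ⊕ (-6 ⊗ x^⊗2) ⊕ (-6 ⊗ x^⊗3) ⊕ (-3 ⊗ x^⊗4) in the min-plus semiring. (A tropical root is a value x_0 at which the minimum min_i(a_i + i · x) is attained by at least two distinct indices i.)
Roots: {-3, 0, 2, 5}

Each tropical root is a break point of the lower envelope of the lines y = a_i + i · x (there are 5 lines, with slopes 0, 1, ..., 4). Only the lines that attain the minimum somewhere contribute to roots; other lines are dominated. Here the surviving (envelope) indices are i = 4, i = 3, i = 2, i = 1, i = 0.
Intersections between consecutive envelope lines give the roots: for adjacent envelope indices i < j the intersection is x = (a_i − a_j) / (j − i). Reading off the sorted break points: {-3, 0, 2, 5}.
Verification: at each break x_0, at least two indices attain the minimum of min_i(a_i + i · x_0).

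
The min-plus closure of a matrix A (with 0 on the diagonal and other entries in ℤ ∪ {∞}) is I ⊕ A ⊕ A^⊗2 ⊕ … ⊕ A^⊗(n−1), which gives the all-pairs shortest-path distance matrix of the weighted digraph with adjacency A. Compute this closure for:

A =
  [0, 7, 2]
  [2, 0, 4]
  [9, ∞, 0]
Closure =
  [0, 7, 2]
  [2, 0, 4]
  [9, 16, 0]

This is the Floyd-Warshall all-pairs shortest-path computation. For each intermediate vertex k = 0, 1, …, 2, update dist[i][j] ← min(dist[i][j], dist[i][k] + dist[k][j]). The final matrix gives, for each (i, j), the minimum total weight of any directed path from i to j (possibly empty when i = j).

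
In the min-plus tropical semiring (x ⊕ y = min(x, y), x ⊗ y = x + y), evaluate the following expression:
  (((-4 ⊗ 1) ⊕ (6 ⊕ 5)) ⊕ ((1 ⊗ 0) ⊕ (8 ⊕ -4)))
(((-4 ⊗ 1) ⊕ (6 ⊕ 5)) ⊕ ((1 ⊗ 0) ⊕ (8 ⊕ -4))) = -4

Expand innermost to outermost. Recall ⊕ takes the minimum of its arguments and ⊗ takes their sum. Working out the expression (((-4 ⊗ 1) ⊕ (6 ⊕ 5)) ⊕ ((1 ⊗ 0) ⊕ (8 ⊕ -4))) gives -4.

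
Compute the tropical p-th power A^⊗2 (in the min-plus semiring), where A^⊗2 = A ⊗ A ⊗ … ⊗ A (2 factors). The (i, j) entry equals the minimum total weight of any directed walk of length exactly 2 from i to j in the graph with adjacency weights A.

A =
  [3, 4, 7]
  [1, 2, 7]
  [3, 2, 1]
A^⊗2 =
  [5, 6, 8]
  [3, 4, 8]
  [3, 3, 2]

Each entry (A^⊗2)_ij equals the minimum over all length-2 walks i = v_0 → v_1 → … → v_2 = j of Σ_t A[v_t][v_{t+1}]. For example, for (i, j) = (0, 2) we minimise over 3 possible intermediate vertex sequences; the minimum is 8, attained along the walk 0 → 2 → 2.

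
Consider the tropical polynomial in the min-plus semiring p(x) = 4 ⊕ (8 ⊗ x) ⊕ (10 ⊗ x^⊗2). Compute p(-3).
p(-3) = 4

A tropical monomial a ⊗ x^⊗i evaluates to a + i · x. Evaluating each term at x = -3:
  Term 0 contributes 4 + 0 · -3 = 4
  Term 1 contributes 8 + 1 · -3 = 5
  Term 2 contributes 10 + 2 · -3 = 4
p(-3) = ⊕ of these = min[4, 5, 4] = 4.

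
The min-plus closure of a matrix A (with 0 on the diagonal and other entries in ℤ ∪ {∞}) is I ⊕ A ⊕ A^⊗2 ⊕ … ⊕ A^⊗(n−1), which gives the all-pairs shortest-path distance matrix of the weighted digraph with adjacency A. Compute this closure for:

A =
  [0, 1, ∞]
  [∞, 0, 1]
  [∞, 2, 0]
Closure =
  [0, 1, 2]
  [∞, 0, 1]
  [∞, 2, 0]

This is the Floyd-Warshall all-pairs shortest-path computation. For each intermediate vertex k = 0, 1, …, 2, update dist[i][j] ← min(dist[i][j], dist[i][k] + dist[k][j]). The final matrix gives, for each (i, j), the minimum total weight of any directed path from i to j (possibly empty when i = j).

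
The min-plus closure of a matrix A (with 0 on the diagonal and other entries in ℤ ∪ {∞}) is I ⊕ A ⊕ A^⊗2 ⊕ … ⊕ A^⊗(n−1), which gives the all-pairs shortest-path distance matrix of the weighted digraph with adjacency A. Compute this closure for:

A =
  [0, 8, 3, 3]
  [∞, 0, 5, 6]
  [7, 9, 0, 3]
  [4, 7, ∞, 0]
Closure =
  [0, 8, 3, 3]
  [10, 0, 5, 6]
  [7, 9, 0, 3]
  [4, 7, 7, 0]

This is the Floyd-Warshall all-pairs shortest-path computation. For each intermediate vertex k = 0, 1, …, 3, update dist[i][j] ← min(dist[i][j], dist[i][k] + dist[k][j]). The final matrix gives, for each (i, j), the minimum total weight of any directed path from i to j (possibly empty when i = j).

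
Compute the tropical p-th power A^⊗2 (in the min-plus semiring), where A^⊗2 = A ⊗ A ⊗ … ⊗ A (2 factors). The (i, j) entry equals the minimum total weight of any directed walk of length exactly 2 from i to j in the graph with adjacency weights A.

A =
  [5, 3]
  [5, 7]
A^⊗2 =
  [8, 8]
  [10, 8]

Each entry (A^⊗2)_ij equals the minimum over all length-2 walks i = v_0 → v_1 → … → v_2 = j of Σ_t A[v_t][v_{t+1}]. For example, for (i, j) = (0, 1) we minimise over 2 possible intermediate vertex sequences; the minimum is 8, attained along the walk 0 → 0 → 1.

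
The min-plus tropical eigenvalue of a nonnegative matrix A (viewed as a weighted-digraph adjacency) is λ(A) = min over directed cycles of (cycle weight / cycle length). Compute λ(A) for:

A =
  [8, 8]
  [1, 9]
λ(A) = 9/2

Enumerate directed cycles and compute their means (weight / length). Sample:
  cycle 0 → 0: weight = 8, length = 1, mean = 8/1 ≈ 8.000
  cycle 1 → 1: weight = 9, length = 1, mean = 9/1 ≈ 9.000
  cycle 0 → 1 → 0: weight = 9, length = 2, mean = 9/2 ≈ 4.500
  cycle 1 → 0 → 1: weight = 9, length = 2, mean = 9/2 ≈ 4.500
Minimum mean = 4.500, attained e.g. along the cycle 0 → 1 → 0 with weight 9 and length 2. So λ(A) = 9/2 = 9/2.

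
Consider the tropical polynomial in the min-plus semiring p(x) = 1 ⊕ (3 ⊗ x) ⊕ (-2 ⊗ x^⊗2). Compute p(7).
p(7) = 1

A tropical monomial a ⊗ x^⊗i evaluates to a + i · x. Evaluating each term at x = 7:
  Term 0 contributes 1 + 0 · 7 = 1
  Term 1 contributes 3 + 1 · 7 = 10
  Term 2 contributes -2 + 2 · 7 = 12
p(7) = ⊕ of these = min[1, 10, 12] = 1.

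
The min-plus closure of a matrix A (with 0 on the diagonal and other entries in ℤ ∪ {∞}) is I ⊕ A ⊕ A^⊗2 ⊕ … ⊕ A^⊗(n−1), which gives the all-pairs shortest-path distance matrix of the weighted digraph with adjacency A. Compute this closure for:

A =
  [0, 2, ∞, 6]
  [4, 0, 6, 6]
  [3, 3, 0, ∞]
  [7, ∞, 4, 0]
Closure =
  [0, 2, 8, 6]
  [4, 0, 6, 6]
  [3, 3, 0, 9]
  [7, 7, 4, 0]

This is the Floyd-Warshall all-pairs shortest-path computation. For each intermediate vertex k = 0, 1, …, 3, update dist[i][j] ← min(dist[i][j], dist[i][k] + dist[k][j]). The final matrix gives, for each (i, j), the minimum total weight of any directed path from i to j (possibly empty when i = j).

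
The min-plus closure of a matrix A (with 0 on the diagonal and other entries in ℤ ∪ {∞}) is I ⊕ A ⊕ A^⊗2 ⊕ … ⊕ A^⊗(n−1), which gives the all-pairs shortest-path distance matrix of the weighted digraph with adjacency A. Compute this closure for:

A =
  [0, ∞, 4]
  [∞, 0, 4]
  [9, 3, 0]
Closure =
  [0, 7, 4]
  [13, 0, 4]
  [9, 3, 0]

This is the Floyd-Warshall all-pairs shortest-path computation. For each intermediate vertex k = 0, 1, …, 2, update dist[i][j] ← min(dist[i][j], dist[i][k] + dist[k][j]). The final matrix gives, for each (i, j), the minimum total weight of any directed path from i to j (possibly empty when i = j).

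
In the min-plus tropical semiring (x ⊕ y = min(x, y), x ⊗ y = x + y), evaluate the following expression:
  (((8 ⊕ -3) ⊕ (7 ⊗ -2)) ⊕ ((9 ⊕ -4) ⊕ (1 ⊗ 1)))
(((8 ⊕ -3) ⊕ (7 ⊗ -2)) ⊕ ((9 ⊕ -4) ⊕ (1 ⊗ 1))) = -4

Expand innermost to outermost. Recall ⊕ takes the minimum of its arguments and ⊗ takes their sum. Working out the expression (((8 ⊕ -3) ⊕ (7 ⊗ -2)) ⊕ ((9 ⊕ -4) ⊕ (1 ⊗ 1))) gives -4.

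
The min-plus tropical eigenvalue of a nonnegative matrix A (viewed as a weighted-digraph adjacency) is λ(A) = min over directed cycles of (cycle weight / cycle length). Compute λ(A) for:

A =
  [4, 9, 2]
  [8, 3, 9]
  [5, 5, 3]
λ(A) = 3

Enumerate directed cycles and compute their means (weight / length). Sample:
  cycle 0 → 0: weight = 4, length = 1, mean = 4/1 ≈ 4.000
  cycle 1 → 1: weight = 3, length = 1, mean = 3/1 ≈ 3.000
  cycle 2 → 2: weight = 3, length = 1, mean = 3/1 ≈ 3.000
  cycle 0 → 1 → 0: weight = 17, length = 2, mean = 17/2 ≈ 8.500
  cycle 0 → 2 → 0: weight = 7, length = 2, mean = 7/2 ≈ 3.500
  cycle 1 → 0 → 1: weight = 17, length = 2, mean = 17/2 ≈ 8.500
Minimum mean = 3.000, attained e.g. along the cycle 1 → 1 with weight 3 and length 1. So λ(A) = 3/1 = 3.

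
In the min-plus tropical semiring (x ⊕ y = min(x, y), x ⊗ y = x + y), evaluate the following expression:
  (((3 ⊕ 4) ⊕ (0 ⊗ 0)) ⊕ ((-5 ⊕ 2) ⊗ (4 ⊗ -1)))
(((3 ⊕ 4) ⊕ (0 ⊗ 0)) ⊕ ((-5 ⊕ 2) ⊗ (4 ⊗ -1))) = -2

Expand innermost to outermost. Recall ⊕ takes the minimum of its arguments and ⊗ takes their sum. Working out the expression (((3 ⊕ 4) ⊕ (0 ⊗ 0)) ⊕ ((-5 ⊕ 2) ⊗ (4 ⊗ -1))) gives -2.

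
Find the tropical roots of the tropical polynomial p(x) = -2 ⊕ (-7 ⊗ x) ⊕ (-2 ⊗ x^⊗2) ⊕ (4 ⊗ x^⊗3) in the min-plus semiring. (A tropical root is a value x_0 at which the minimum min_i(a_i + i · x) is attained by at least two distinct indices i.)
Roots: {-6, -5, 5}

Each tropical root is a break point of the lower envelope of the lines y = a_i + i · x (there are 4 lines, with slopes 0, 1, ..., 3). Only the lines that attain the minimum somewhere contribute to roots; other lines are dominated. Here the surviving (envelope) indices are i = 3, i = 2, i = 1, i = 0.
Intersections between consecutive envelope lines give the roots: for adjacent envelope indices i < j the intersection is x = (a_i − a_j) / (j − i). Reading off the sorted break points: {-6, -5, 5}.
Verification: at each break x_0, at least two indices attain the minimum of min_i(a_i + i · x_0).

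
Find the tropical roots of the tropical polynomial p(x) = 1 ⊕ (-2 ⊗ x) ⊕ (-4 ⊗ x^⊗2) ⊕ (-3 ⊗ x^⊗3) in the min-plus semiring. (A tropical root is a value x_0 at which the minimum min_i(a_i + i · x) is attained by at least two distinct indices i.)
Roots: {-1, 2, 3}

Each tropical root is a break point of the lower envelope of the lines y = a_i + i · x (there are 4 lines, with slopes 0, 1, ..., 3). Only the lines that attain the minimum somewhere contribute to roots; other lines are dominated. Here the surviving (envelope) indices are i = 3, i = 2, i = 1, i = 0.
Intersections between consecutive envelope lines give the roots: for adjacent envelope indices i < j the intersection is x = (a_i − a_j) / (j − i). Reading off the sorted break points: {-1, 2, 3}.
Verification: at each break x_0, at least two indices attain the minimum of min_i(a_i + i · x_0).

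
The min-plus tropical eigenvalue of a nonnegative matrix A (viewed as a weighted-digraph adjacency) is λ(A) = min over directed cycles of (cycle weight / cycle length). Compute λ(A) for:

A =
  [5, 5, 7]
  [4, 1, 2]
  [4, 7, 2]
λ(A) = 1

Enumerate directed cycles and compute their means (weight / length). Sample:
  cycle 0 → 0: weight = 5, length = 1, mean = 5/1 ≈ 5.000
  cycle 1 → 1: weight = 1, length = 1, mean = 1/1 ≈ 1.000
  cycle 2 → 2: weight = 2, length = 1, mean = 2/1 ≈ 2.000
  cycle 0 → 1 → 0: weight = 9, length = 2, mean = 9/2 ≈ 4.500
  cycle 0 → 2 → 0: weight = 11, length = 2, mean = 11/2 ≈ 5.500
  cycle 1 → 0 → 1: weight = 9, length = 2, mean = 9/2 ≈ 4.500
Minimum mean = 1.000, attained e.g. along the cycle 1 → 1 with weight 1 and length 1. So λ(A) = 1/1 = 1.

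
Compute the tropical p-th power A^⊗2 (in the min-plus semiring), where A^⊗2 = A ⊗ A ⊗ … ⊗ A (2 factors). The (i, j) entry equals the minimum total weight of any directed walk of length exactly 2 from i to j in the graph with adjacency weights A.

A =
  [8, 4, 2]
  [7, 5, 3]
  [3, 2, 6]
A^⊗2 =
  [5, 4, 7]
  [6, 5, 8]
  [9, 7, 5]

Each entry (A^⊗2)_ij equals the minimum over all length-2 walks i = v_0 → v_1 → … → v_2 = j of Σ_t A[v_t][v_{t+1}]. For example, for (i, j) = (0, 2) we minimise over 3 possible intermediate vertex sequences; the minimum is 7, attained along the walk 0 → 1 → 2.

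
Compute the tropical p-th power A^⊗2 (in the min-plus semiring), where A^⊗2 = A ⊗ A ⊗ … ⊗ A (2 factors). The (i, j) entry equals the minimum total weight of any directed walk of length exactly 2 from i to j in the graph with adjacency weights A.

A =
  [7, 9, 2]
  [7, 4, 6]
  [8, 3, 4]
A^⊗2 =
  [10, 5, 6]
  [11, 8, 9]
  [10, 7, 8]

Each entry (A^⊗2)_ij equals the minimum over all length-2 walks i = v_0 → v_1 → … → v_2 = j of Σ_t A[v_t][v_{t+1}]. For example, for (i, j) = (0, 2) we minimise over 3 possible intermediate vertex sequences; the minimum is 6, attained along the walk 0 → 2 → 2.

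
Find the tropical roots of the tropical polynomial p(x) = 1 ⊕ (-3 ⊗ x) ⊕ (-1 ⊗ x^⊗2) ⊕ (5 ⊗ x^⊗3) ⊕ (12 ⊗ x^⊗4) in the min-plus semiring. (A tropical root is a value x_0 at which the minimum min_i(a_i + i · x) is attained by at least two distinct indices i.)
Roots: {-7, -6, -2, 4}

Each tropical root is a break point of the lower envelope of the lines y = a_i + i · x (there are 5 lines, with slopes 0, 1, ..., 4). Only the lines that attain the minimum somewhere contribute to roots; other lines are dominated. Here the surviving (envelope) indices are i = 4, i = 3, i = 2, i = 1, i = 0.
Intersections between consecutive envelope lines give the roots: for adjacent envelope indices i < j the intersection is x = (a_i − a_j) / (j − i). Reading off the sorted break points: {-7, -6, -2, 4}.
Verification: at each break x_0, at least two indices attain the minimum of min_i(a_i + i · x_0).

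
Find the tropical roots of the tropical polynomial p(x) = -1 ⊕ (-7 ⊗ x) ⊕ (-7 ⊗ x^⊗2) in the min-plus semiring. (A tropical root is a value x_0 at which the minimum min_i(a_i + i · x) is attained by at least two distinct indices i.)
Roots: {0, 6}

Each tropical root is a break point of the lower envelope of the lines y = a_i + i · x (there are 3 lines, with slopes 0, 1, ..., 2). Only the lines that attain the minimum somewhere contribute to roots; other lines are dominated. Here the surviving (envelope) indices are i = 2, i = 1, i = 0.
Intersections between consecutive envelope lines give the roots: for adjacent envelope indices i < j the intersection is x = (a_i − a_j) / (j − i). Reading off the sorted break points: {0, 6}.
Verification: at each break x_0, at least two indices attain the minimum of min_i(a_i + i · x_0).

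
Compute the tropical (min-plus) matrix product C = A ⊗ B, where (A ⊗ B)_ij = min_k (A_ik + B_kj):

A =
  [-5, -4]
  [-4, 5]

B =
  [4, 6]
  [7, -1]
A ⊗ B =
  [-1, -5]
  [0, 2]

Apply the min-plus product entry-by-entry:
  C[0][0] = min over k of (A[0][0] + B[0][0] = -5 + 4 = -1, A[0][1] + B[1][0] = -4 + 7 = 3) = -1 (attained at k = 0)
  C[0][1] = min over k of (A[0][0] + B[0][1] = -5 + 6 = 1, A[0][1] + B[1][1] = -4 + -1 = -5) = -5 (attained at k = 1)
  C[1][0] = min over k of (A[1][0] + B[0][0] = -4 + 4 = 0, A[1][1] + B[1][0] = 5 + 7 = 12) = 0 (attained at k = 0)
  C[1][1] = min over k of (A[1][0] + B[0][1] = -4 + 6 = 2, A[1][1] + B[1][1] = 5 + -1 = 4) = 2 (attained at k = 0)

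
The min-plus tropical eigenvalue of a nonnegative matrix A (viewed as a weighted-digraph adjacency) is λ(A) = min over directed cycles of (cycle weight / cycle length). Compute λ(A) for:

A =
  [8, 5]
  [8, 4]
λ(A) = 4

Enumerate directed cycles and compute their means (weight / length). Sample:
  cycle 0 → 0: weight = 8, length = 1, mean = 8/1 ≈ 8.000
  cycle 1 → 1: weight = 4, length = 1, mean = 4/1 ≈ 4.000
  cycle 0 → 1 → 0: weight = 13, length = 2, mean = 13/2 ≈ 6.500
  cycle 1 → 0 → 1: weight = 13, length = 2, mean = 13/2 ≈ 6.500
Minimum mean = 4.000, attained e.g. along the cycle 1 → 1 with weight 4 and length 1. So λ(A) = 4/1 = 4.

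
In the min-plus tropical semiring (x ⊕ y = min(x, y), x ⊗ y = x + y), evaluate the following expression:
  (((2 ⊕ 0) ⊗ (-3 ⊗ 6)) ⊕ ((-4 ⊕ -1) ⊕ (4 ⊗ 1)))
(((2 ⊕ 0) ⊗ (-3 ⊗ 6)) ⊕ ((-4 ⊕ -1) ⊕ (4 ⊗ 1))) = -4

Expand innermost to outermost. Recall ⊕ takes the minimum of its arguments and ⊗ takes their sum. Working out the expression (((2 ⊕ 0) ⊗ (-3 ⊗ 6)) ⊕ ((-4 ⊕ -1) ⊕ (4 ⊗ 1))) gives -4.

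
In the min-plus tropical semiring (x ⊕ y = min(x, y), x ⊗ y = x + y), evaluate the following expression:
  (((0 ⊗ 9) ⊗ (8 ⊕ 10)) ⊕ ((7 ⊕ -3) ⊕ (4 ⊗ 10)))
(((0 ⊗ 9) ⊗ (8 ⊕ 10)) ⊕ ((7 ⊕ -3) ⊕ (4 ⊗ 10))) = -3

Expand innermost to outermost. Recall ⊕ takes the minimum of its arguments and ⊗ takes their sum. Working out the expression (((0 ⊗ 9) ⊗ (8 ⊕ 10)) ⊕ ((7 ⊕ -3) ⊕ (4 ⊗ 10))) gives -3.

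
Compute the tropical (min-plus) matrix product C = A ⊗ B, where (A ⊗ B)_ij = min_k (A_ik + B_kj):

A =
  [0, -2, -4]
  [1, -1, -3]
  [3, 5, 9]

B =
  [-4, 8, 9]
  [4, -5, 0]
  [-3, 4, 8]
A ⊗ B =
  [-7, -7, -2]
  [-6, -6, -1]
  [-1, 0, 5]

Apply the min-plus product entry-by-entry:
  C[0][0] = min over k of (A[0][0] + B[0][0] = 0 + -4 = -4, A[0][1] + B[1][0] = -2 + 4 = 2, A[0][2] + B[2][0] = -4 + -3 = -7) = -7 (attained at k = 2)
  C[0][1] = min over k of (A[0][0] + B[0][1] = 0 + 8 = 8, A[0][1] + B[1][1] = -2 + -5 = -7, A[0][2] + B[2][1] = -4 + 4 = 0) = -7 (attained at k = 1)
  C[0][2] = min over k of (A[0][0] + B[0][2] = 0 + 9 = 9, A[0][1] + B[1][2] = -2 + 0 = -2, A[0][2] + B[2][2] = -4 + 8 = 4) = -2 (attained at k = 1)
  C[1][0] = min over k of (A[1][0] + B[0][0] = 1 + -4 = -3, A[1][1] + B[1][0] = -1 + 4 = 3, A[1][2] + B[2][0] = -3 + -3 = -6) = -6 (attained at k = 2)
  C[1][1] = min over k of (A[1][0] + B[0][1] = 1 + 8 = 9, A[1][1] + B[1][1] = -1 + -5 = -6, A[1][2] + B[2][1] = -3 + 4 = 1) = -6 (attained at k = 1)
  C[1][2] = min over k of (A[1][0] + B[0][2] = 1 + 9 = 10, A[1][1] + B[1][2] = -1 + 0 = -1, A[1][2] + B[2][2] = -3 + 8 = 5) = -1 (attained at k = 1)
  C[2][0] = min over k of (A[2][0] + B[0][0] = 3 + -4 = -1, A[2][1] + B[1][0] = 5 + 4 = 9, A[2][2] + B[2][0] = 9 + -3 = 6) = -1 (attained at k = 0)
  C[2][1] = min over k of (A[2][0] + B[0][1] = 3 + 8 = 11, A[2][1] + B[1][1] = 5 + -5 = 0, A[2][2] + B[2][1] = 9 + 4 = 13) = 0 (attained at k = 1)
  C[2][2] = min over k of (A[2][0] + B[0][2] = 3 + 9 = 12, A[2][1] + B[1][2] = 5 + 0 = 5, A[2][2] + B[2][2] = 9 + 8 = 17) = 5 (attained at k = 1)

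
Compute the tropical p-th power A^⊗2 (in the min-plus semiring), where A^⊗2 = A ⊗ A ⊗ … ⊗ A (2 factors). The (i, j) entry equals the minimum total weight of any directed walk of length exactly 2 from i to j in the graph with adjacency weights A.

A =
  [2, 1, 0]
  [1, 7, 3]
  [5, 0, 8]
A^⊗2 =
  [2, 0, 2]
  [3, 2, 1]
  [1, 6, 3]

Each entry (A^⊗2)_ij equals the minimum over all length-2 walks i = v_0 → v_1 → … → v_2 = j of Σ_t A[v_t][v_{t+1}]. For example, for (i, j) = (0, 2) we minimise over 3 possible intermediate vertex sequences; the minimum is 2, attained along the walk 0 → 0 → 2.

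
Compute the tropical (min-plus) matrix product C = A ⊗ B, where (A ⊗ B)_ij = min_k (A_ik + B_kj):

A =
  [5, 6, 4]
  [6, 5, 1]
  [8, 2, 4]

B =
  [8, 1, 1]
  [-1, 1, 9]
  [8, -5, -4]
A ⊗ B =
  [5, -1, 0]
  [4, -4, -3]
  [1, -1, 0]

Apply the min-plus product entry-by-entry:
  C[0][0] = min over k of (A[0][0] + B[0][0] = 5 + 8 = 13, A[0][1] + B[1][0] = 6 + -1 = 5, A[0][2] + B[2][0] = 4 + 8 = 12) = 5 (attained at k = 1)
  C[0][1] = min over k of (A[0][0] + B[0][1] = 5 + 1 = 6, A[0][1] + B[1][1] = 6 + 1 = 7, A[0][2] + B[2][1] = 4 + -5 = -1) = -1 (attained at k = 2)
  C[0][2] = min over k of (A[0][0] + B[0][2] = 5 + 1 = 6, A[0][1] + B[1][2] = 6 + 9 = 15, A[0][2] + B[2][2] = 4 + -4 = 0) = 0 (attained at k = 2)
  C[1][0] = min over k of (A[1][0] + B[0][0] = 6 + 8 = 14, A[1][1] + B[1][0] = 5 + -1 = 4, A[1][2] + B[2][0] = 1 + 8 = 9) = 4 (attained at k = 1)
  C[1][1] = min over k of (A[1][0] + B[0][1] = 6 + 1 = 7, A[1][1] + B[1][1] = 5 + 1 = 6, A[1][2] + B[2][1] = 1 + -5 = -4) = -4 (attained at k = 2)
  C[1][2] = min over k of (A[1][0] + B[0][2] = 6 + 1 = 7, A[1][1] + B[1][2] = 5 + 9 = 14, A[1][2] + B[2][2] = 1 + -4 = -3) = -3 (attained at k = 2)
  C[2][0] = min over k of (A[2][0] + B[0][0] = 8 + 8 = 16, A[2][1] + B[1][0] = 2 + -1 = 1, A[2][2] + B[2][0] = 4 + 8 = 12) = 1 (attained at k = 1)
  C[2][1] = min over k of (A[2][0] + B[0][1] = 8 + 1 = 9, A[2][1] + B[1][1] = 2 + 1 = 3, A[2][2] + B[2][1] = 4 + -5 = -1) = -1 (attained at k = 2)
  C[2][2] = min over k of (A[2][0] + B[0][2] = 8 + 1 = 9, A[2][1] + B[1][2] = 2 + 9 = 11, A[2][2] + B[2][2] = 4 + -4 = 0) = 0 (attained at k = 2)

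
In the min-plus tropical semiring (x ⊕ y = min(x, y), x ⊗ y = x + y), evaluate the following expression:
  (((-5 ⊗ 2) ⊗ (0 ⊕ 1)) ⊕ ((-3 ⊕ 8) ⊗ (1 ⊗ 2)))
(((-5 ⊗ 2) ⊗ (0 ⊕ 1)) ⊕ ((-3 ⊕ 8) ⊗ (1 ⊗ 2))) = -3

Expand innermost to outermost. Recall ⊕ takes the minimum of its arguments and ⊗ takes their sum. Working out the expression (((-5 ⊗ 2) ⊗ (0 ⊕ 1)) ⊕ ((-3 ⊕ 8) ⊗ (1 ⊗ 2))) gives -3.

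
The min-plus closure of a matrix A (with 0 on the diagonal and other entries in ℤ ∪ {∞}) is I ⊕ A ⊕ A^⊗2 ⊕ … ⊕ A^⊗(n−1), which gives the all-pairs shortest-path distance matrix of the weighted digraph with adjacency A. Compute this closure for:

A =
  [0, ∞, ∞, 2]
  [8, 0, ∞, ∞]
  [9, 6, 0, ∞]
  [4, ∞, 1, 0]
Closure =
  [0, 9, 3, 2]
  [8, 0, 11, 10]
  [9, 6, 0, 11]
  [4, 7, 1, 0]

This is the Floyd-Warshall all-pairs shortest-path computation. For each intermediate vertex k = 0, 1, …, 3, update dist[i][j] ← min(dist[i][j], dist[i][k] + dist[k][j]). The final matrix gives, for each (i, j), the minimum total weight of any directed path from i to j (possibly empty when i = j).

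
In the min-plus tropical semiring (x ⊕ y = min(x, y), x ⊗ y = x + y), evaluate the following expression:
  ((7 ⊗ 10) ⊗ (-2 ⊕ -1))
((7 ⊗ 10) ⊗ (-2 ⊕ -1)) = 15

Expand innermost to outermost. Recall ⊕ takes the minimum of its arguments and ⊗ takes their sum. Working out the expression ((7 ⊗ 10) ⊗ (-2 ⊕ -1)) gives 15.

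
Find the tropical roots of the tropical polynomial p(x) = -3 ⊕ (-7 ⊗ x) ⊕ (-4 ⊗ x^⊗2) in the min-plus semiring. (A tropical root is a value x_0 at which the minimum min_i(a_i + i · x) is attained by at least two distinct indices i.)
Roots: {-3, 4}

Each tropical root is a break point of the lower envelope of the lines y = a_i + i · x (there are 3 lines, with slopes 0, 1, ..., 2). Only the lines that attain the minimum somewhere contribute to roots; other lines are dominated. Here the surviving (envelope) indices are i = 2, i = 1, i = 0.
Intersections between consecutive envelope lines give the roots: for adjacent envelope indices i < j the intersection is x = (a_i − a_j) / (j − i). Reading off the sorted break points: {-3, 4}.
Verification: at each break x_0, at least two indices attain the minimum of min_i(a_i + i · x_0).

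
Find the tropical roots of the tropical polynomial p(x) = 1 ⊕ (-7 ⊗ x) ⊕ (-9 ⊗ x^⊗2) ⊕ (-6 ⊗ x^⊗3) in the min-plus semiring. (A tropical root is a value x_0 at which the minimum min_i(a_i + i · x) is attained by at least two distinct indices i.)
Roots: {-3, 2, 8}

Each tropical root is a break point of the lower envelope of the lines y = a_i + i · x (there are 4 lines, with slopes 0, 1, ..., 3). Only the lines that attain the minimum somewhere contribute to roots; other lines are dominated. Here the surviving (envelope) indices are i = 3, i = 2, i = 1, i = 0.
Intersections between consecutive envelope lines give the roots: for adjacent envelope indices i < j the intersection is x = (a_i − a_j) / (j − i). Reading off the sorted break points: {-3, 2, 8}.
Verification: at each break x_0, at least two indices attain the minimum of min_i(a_i + i · x_0).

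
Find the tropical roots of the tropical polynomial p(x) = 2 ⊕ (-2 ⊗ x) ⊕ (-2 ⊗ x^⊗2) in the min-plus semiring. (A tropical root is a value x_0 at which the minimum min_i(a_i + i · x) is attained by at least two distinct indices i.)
Roots: {0, 4}

Each tropical root is a break point of the lower envelope of the lines y = a_i + i · x (there are 3 lines, with slopes 0, 1, ..., 2). Only the lines that attain the minimum somewhere contribute to roots; other lines are dominated. Here the surviving (envelope) indices are i = 2, i = 1, i = 0.
Intersections between consecutive envelope lines give the roots: for adjacent envelope indices i < j the intersection is x = (a_i − a_j) / (j − i). Reading off the sorted break points: {0, 4}.
Verification: at each break x_0, at least two indices attain the minimum of min_i(a_i + i · x_0).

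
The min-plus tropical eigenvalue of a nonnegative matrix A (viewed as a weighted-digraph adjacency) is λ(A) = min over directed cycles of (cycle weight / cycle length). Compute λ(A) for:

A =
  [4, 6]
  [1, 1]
λ(A) = 1

Enumerate directed cycles and compute their means (weight / length). Sample:
  cycle 0 → 0: weight = 4, length = 1, mean = 4/1 ≈ 4.000
  cycle 1 → 1: weight = 1, length = 1, mean = 1/1 ≈ 1.000
  cycle 0 → 1 → 0: weight = 7, length = 2, mean = 7/2 ≈ 3.500
  cycle 1 → 0 → 1: weight = 7, length = 2, mean = 7/2 ≈ 3.500
Minimum mean = 1.000, attained e.g. along the cycle 1 → 1 with weight 1 and length 1. So λ(A) = 1/1 = 1.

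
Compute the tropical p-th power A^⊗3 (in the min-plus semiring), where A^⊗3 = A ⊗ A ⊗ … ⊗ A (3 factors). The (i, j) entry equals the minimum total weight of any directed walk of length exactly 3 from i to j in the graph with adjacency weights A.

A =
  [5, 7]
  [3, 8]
A^⊗3 =
  [15, 17]
  [13, 15]

Each entry (A^⊗3)_ij equals the minimum over all length-3 walks i = v_0 → v_1 → … → v_3 = j of Σ_t A[v_t][v_{t+1}]. For example, for (i, j) = (0, 1) we minimise over 4 possible intermediate vertex sequences; the minimum is 17, attained along the walk 0 → 0 → 0 → 1.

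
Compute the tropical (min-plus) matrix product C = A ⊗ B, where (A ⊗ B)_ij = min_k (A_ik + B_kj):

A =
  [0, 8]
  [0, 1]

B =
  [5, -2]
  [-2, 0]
A ⊗ B =
  [5, -2]
  [-1, -2]

Apply the min-plus product entry-by-entry:
  C[0][0] = min over k of (A[0][0] + B[0][0] = 0 + 5 = 5, A[0][1] + B[1][0] = 8 + -2 = 6) = 5 (attained at k = 0)
  C[0][1] = min over k of (A[0][0] + B[0][1] = 0 + -2 = -2, A[0][1] + B[1][1] = 8 + 0 = 8) = -2 (attained at k = 0)
  C[1][0] = min over k of (A[1][0] + B[0][0] = 0 + 5 = 5, A[1][1] + B[1][0] = 1 + -2 = -1) = -1 (attained at k = 1)
  C[1][1] = min over k of (A[1][0] + B[0][1] = 0 + -2 = -2, A[1][1] + B[1][1] = 1 + 0 = 1) = -2 (attained at k = 0)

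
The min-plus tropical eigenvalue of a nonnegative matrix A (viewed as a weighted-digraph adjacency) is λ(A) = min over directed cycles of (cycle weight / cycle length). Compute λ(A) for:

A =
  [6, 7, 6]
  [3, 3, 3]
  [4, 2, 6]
λ(A) = 5/2

Enumerate directed cycles and compute their means (weight / length). Sample:
  cycle 0 → 0: weight = 6, length = 1, mean = 6/1 ≈ 6.000
  cycle 1 → 1: weight = 3, length = 1, mean = 3/1 ≈ 3.000
  cycle 2 → 2: weight = 6, length = 1, mean = 6/1 ≈ 6.000
  cycle 0 → 1 → 0: weight = 10, length = 2, mean = 10/2 ≈ 5.000
  cycle 0 → 2 → 0: weight = 10, length = 2, mean = 10/2 ≈ 5.000
  cycle 1 → 0 → 1: weight = 10, length = 2, mean = 10/2 ≈ 5.000
Minimum mean = 2.500, attained e.g. along the cycle 1 → 2 → 1 with weight 5 and length 2. So λ(A) = 5/2 = 5/2.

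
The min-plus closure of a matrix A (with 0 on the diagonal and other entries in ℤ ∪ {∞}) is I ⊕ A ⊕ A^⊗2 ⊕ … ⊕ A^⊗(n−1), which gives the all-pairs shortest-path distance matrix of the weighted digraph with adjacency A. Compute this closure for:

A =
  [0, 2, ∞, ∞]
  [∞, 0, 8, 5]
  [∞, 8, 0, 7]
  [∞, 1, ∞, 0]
Closure =
  [0, 2, 10, 7]
  [∞, 0, 8, 5]
  [∞, 8, 0, 7]
  [∞, 1, 9, 0]

This is the Floyd-Warshall all-pairs shortest-path computation. For each intermediate vertex k = 0, 1, …, 3, update dist[i][j] ← min(dist[i][j], dist[i][k] + dist[k][j]). The final matrix gives, for each (i, j), the minimum total weight of any directed path from i to j (possibly empty when i = j).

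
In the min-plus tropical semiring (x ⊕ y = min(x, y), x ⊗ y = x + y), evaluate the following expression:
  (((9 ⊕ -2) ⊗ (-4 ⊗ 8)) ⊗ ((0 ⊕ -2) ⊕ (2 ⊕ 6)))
(((9 ⊕ -2) ⊗ (-4 ⊗ 8)) ⊗ ((0 ⊕ -2) ⊕ (2 ⊕ 6))) = 0

Expand innermost to outermost. Recall ⊕ takes the minimum of its arguments and ⊗ takes their sum. Working out the expression (((9 ⊕ -2) ⊗ (-4 ⊗ 8)) ⊗ ((0 ⊕ -2) ⊕ (2 ⊕ 6))) gives 0.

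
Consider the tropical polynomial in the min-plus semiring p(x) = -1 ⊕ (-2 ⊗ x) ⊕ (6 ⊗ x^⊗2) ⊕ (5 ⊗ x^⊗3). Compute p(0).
p(0) = -2

A tropical monomial a ⊗ x^⊗i evaluates to a + i · x. Evaluating each term at x = 0:
  Term 0 contributes -1 + 0 · 0 = -1
  Term 1 contributes -2 + 1 · 0 = -2
  Term 2 contributes 6 + 2 · 0 = 6
  Term 3 contributes 5 + 3 · 0 = 5
p(0) = ⊕ of these = min[-1, -2, 6, 5] = -2.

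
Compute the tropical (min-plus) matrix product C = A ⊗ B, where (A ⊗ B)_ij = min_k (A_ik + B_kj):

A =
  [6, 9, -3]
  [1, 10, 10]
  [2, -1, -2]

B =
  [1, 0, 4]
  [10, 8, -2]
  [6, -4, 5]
A ⊗ B =
  [3, -7, 2]
  [2, 1, 5]
  [3, -6, -3]

Apply the min-plus product entry-by-entry:
  C[0][0] = min over k of (A[0][0] + B[0][0] = 6 + 1 = 7, A[0][1] + B[1][0] = 9 + 10 = 19, A[0][2] + B[2][0] = -3 + 6 = 3) = 3 (attained at k = 2)
  C[0][1] = min over k of (A[0][0] + B[0][1] = 6 + 0 = 6, A[0][1] + B[1][1] = 9 + 8 = 17, A[0][2] + B[2][1] = -3 + -4 = -7) = -7 (attained at k = 2)
  C[0][2] = min over k of (A[0][0] + B[0][2] = 6 + 4 = 10, A[0][1] + B[1][2] = 9 + -2 = 7, A[0][2] + B[2][2] = -3 + 5 = 2) = 2 (attained at k = 2)
  C[1][0] = min over k of (A[1][0] + B[0][0] = 1 + 1 = 2, A[1][1] + B[1][0] = 10 + 10 = 20, A[1][2] + B[2][0] = 10 + 6 = 16) = 2 (attained at k = 0)
  C[1][1] = min over k of (A[1][0] + B[0][1] = 1 + 0 = 1, A[1][1] + B[1][1] = 10 + 8 = 18, A[1][2] + B[2][1] = 10 + -4 = 6) = 1 (attained at k = 0)
  C[1][2] = min over k of (A[1][0] + B[0][2] = 1 + 4 = 5, A[1][1] + B[1][2] = 10 + -2 = 8, A[1][2] + B[2][2] = 10 + 5 = 15) = 5 (attained at k = 0)
  C[2][0] = min over k of (A[2][0] + B[0][0] = 2 + 1 = 3, A[2][1] + B[1][0] = -1 + 10 = 9, A[2][2] + B[2][0] = -2 + 6 = 4) = 3 (attained at k = 0)
  C[2][1] = min over k of (A[2][0] + B[0][1] = 2 + 0 = 2, A[2][1] + B[1][1] = -1 + 8 = 7, A[2][2] + B[2][1] = -2 + -4 = -6) = -6 (attained at k = 2)
  C[2][2] = min over k of (A[2][0] + B[0][2] = 2 + 4 = 6, A[2][1] + B[1][2] = -1 + -2 = -3, A[2][2] + B[2][2] = -2 + 5 = 3) = -3 (attained at k = 1)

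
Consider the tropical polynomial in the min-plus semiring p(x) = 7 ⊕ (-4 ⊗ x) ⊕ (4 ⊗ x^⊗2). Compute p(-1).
p(-1) = -5

A tropical monomial a ⊗ x^⊗i evaluates to a + i · x. Evaluating each term at x = -1:
  Term 0 contributes 7 + 0 · -1 = 7
  Term 1 contributes -4 + 1 · -1 = -5
  Term 2 contributes 4 + 2 · -1 = 2
p(-1) = ⊕ of these = min[7, -5, 2] = -5.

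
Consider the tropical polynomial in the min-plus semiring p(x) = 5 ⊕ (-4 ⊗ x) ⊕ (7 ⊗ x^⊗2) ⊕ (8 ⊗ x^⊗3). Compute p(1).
p(1) = -3

A tropical monomial a ⊗ x^⊗i evaluates to a + i · x. Evaluating each term at x = 1:
  Term 0 contributes 5 + 0 · 1 = 5
  Term 1 contributes -4 + 1 · 1 = -3
  Term 2 contributes 7 + 2 · 1 = 9
  Term 3 contributes 8 + 3 · 1 = 11
p(1) = ⊕ of these = min[5, -3, 9, 11] = -3.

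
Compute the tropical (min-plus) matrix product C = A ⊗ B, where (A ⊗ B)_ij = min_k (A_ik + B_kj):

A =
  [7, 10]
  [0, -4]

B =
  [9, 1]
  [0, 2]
A ⊗ B =
  [10, 8]
  [-4, -2]

Apply the min-plus product entry-by-entry:
  C[0][0] = min over k of (A[0][0] + B[0][0] = 7 + 9 = 16, A[0][1] + B[1][0] = 10 + 0 = 10) = 10 (attained at k = 1)
  C[0][1] = min over k of (A[0][0] + B[0][1] = 7 + 1 = 8, A[0][1] + B[1][1] = 10 + 2 = 12) = 8 (attained at k = 0)
  C[1][0] = min over k of (A[1][0] + B[0][0] = 0 + 9 = 9, A[1][1] + B[1][0] = -4 + 0 = -4) = -4 (attained at k = 1)
  C[1][1] = min over k of (A[1][0] + B[0][1] = 0 + 1 = 1, A[1][1] + B[1][1] = -4 + 2 = -2) = -2 (attained at k = 1)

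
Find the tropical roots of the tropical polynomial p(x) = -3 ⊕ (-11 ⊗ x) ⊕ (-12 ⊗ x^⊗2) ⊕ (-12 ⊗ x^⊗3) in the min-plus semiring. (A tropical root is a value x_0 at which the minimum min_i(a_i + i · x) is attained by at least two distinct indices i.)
Roots: {0, 1, 8}

Each tropical root is a break point of the lower envelope of the lines y = a_i + i · x (there are 4 lines, with slopes 0, 1, ..., 3). Only the lines that attain the minimum somewhere contribute to roots; other lines are dominated. Here the surviving (envelope) indices are i = 3, i = 2, i = 1, i = 0.
Intersections between consecutive envelope lines give the roots: for adjacent envelope indices i < j the intersection is x = (a_i − a_j) / (j − i). Reading off the sorted break points: {0, 1, 8}.
Verification: at each break x_0, at least two indices attain the minimum of min_i(a_i + i · x_0).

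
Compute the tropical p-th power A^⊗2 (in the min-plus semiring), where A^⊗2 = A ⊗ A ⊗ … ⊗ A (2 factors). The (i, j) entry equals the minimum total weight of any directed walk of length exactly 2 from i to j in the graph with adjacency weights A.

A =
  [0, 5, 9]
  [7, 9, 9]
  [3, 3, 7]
A^⊗2 =
  [0, 5, 9]
  [7, 12, 16]
  [3, 8, 12]

Each entry (A^⊗2)_ij equals the minimum over all length-2 walks i = v_0 → v_1 → … → v_2 = j of Σ_t A[v_t][v_{t+1}]. For example, for (i, j) = (0, 2) we minimise over 3 possible intermediate vertex sequences; the minimum is 9, attained along the walk 0 → 0 → 2.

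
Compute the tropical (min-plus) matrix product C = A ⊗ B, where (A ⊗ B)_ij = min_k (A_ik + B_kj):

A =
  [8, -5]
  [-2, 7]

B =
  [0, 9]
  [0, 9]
A ⊗ B =
  [-5, 4]
  [-2, 7]

Apply the min-plus product entry-by-entry:
  C[0][0] = min over k of (A[0][0] + B[0][0] = 8 + 0 = 8, A[0][1] + B[1][0] = -5 + 0 = -5) = -5 (attained at k = 1)
  C[0][1] = min over k of (A[0][0] + B[0][1] = 8 + 9 = 17, A[0][1] + B[1][1] = -5 + 9 = 4) = 4 (attained at k = 1)
  C[1][0] = min over k of (A[1][0] + B[0][0] = -2 + 0 = -2, A[1][1] + B[1][0] = 7 + 0 = 7) = -2 (attained at k = 0)
  C[1][1] = min over k of (A[1][0] + B[0][1] = -2 + 9 = 7, A[1][1] + B[1][1] = 7 + 9 = 16) = 7 (attained at k = 0)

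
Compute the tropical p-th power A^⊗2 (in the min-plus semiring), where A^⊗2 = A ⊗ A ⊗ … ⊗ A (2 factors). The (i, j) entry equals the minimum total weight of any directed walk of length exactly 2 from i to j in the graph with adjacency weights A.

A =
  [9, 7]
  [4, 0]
A^⊗2 =
  [11, 7]
  [4, 0]

Each entry (A^⊗2)_ij equals the minimum over all length-2 walks i = v_0 → v_1 → … → v_2 = j of Σ_t A[v_t][v_{t+1}]. For example, for (i, j) = (0, 1) we minimise over 2 possible intermediate vertex sequences; the minimum is 7, attained along the walk 0 → 1 → 1.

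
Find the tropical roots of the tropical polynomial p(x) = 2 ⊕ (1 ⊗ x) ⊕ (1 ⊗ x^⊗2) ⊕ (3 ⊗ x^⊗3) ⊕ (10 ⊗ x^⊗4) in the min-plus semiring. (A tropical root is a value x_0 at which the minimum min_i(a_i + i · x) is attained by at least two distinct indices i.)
Roots: {-7, -2, 0, 1}

Each tropical root is a break point of the lower envelope of the lines y = a_i + i · x (there are 5 lines, with slopes 0, 1, ..., 4). Only the lines that attain the minimum somewhere contribute to roots; other lines are dominated. Here the surviving (envelope) indices are i = 4, i = 3, i = 2, i = 1, i = 0.
Intersections between consecutive envelope lines give the roots: for adjacent envelope indices i < j the intersection is x = (a_i − a_j) / (j − i). Reading off the sorted break points: {-7, -2, 0, 1}.
Verification: at each break x_0, at least two indices attain the minimum of min_i(a_i + i · x_0).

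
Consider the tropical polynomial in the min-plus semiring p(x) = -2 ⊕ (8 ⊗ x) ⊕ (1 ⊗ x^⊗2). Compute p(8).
p(8) = -2

A tropical monomial a ⊗ x^⊗i evaluates to a + i · x. Evaluating each term at x = 8:
  Term 0 contributes -2 + 0 · 8 = -2
  Term 1 contributes 8 + 1 · 8 = 16
  Term 2 contributes 1 + 2 · 8 = 17
p(8) = ⊕ of these = min[-2, 16, 17] = -2.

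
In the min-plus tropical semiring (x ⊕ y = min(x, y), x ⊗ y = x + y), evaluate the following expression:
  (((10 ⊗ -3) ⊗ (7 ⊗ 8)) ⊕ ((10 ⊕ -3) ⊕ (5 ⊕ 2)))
(((10 ⊗ -3) ⊗ (7 ⊗ 8)) ⊕ ((10 ⊕ -3) ⊕ (5 ⊕ 2))) = -3

Expand innermost to outermost. Recall ⊕ takes the minimum of its arguments and ⊗ takes their sum. Working out the expression (((10 ⊗ -3) ⊗ (7 ⊗ 8)) ⊕ ((10 ⊕ -3) ⊕ (5 ⊕ 2))) gives -3.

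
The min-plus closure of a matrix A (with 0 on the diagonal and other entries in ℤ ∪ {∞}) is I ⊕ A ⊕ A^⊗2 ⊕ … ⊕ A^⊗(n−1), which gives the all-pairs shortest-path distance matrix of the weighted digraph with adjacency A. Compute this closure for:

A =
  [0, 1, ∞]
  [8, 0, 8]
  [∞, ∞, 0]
Closure =
  [0, 1, 9]
  [8, 0, 8]
  [∞, ∞, 0]

This is the Floyd-Warshall all-pairs shortest-path computation. For each intermediate vertex k = 0, 1, …, 2, update dist[i][j] ← min(dist[i][j], dist[i][k] + dist[k][j]). The final matrix gives, for each (i, j), the minimum total weight of any directed path from i to j (possibly empty when i = j).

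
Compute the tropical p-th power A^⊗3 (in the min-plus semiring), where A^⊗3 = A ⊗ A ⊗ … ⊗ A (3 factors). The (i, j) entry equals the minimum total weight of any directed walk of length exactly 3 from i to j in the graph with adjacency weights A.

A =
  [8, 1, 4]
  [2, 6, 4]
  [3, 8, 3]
A^⊗3 =
  [8, 4, 7]
  [5, 8, 7]
  [6, 7, 8]

Each entry (A^⊗3)_ij equals the minimum over all length-3 walks i = v_0 → v_1 → … → v_3 = j of Σ_t A[v_t][v_{t+1}]. For example, for (i, j) = (0, 2) we minimise over 9 possible intermediate vertex sequences; the minimum is 7, attained along the walk 0 → 1 → 0 → 2.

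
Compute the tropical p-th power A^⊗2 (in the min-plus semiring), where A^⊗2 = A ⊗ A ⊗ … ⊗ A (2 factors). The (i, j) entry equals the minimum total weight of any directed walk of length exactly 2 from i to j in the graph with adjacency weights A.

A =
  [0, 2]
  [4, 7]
A^⊗2 =
  [0, 2]
  [4, 6]

Each entry (A^⊗2)_ij equals the minimum over all length-2 walks i = v_0 → v_1 → … → v_2 = j of Σ_t A[v_t][v_{t+1}]. For example, for (i, j) = (0, 1) we minimise over 2 possible intermediate vertex sequences; the minimum is 2, attained along the walk 0 → 0 → 1.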